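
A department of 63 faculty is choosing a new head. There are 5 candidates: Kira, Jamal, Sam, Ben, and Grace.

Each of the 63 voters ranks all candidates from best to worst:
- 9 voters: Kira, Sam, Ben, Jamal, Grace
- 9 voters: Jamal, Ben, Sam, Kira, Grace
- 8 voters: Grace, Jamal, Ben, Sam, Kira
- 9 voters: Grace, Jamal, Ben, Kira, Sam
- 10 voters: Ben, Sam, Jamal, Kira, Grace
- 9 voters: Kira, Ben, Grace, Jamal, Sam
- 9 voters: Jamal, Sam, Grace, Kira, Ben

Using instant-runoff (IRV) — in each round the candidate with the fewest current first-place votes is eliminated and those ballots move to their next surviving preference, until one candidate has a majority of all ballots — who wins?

Round 1: Kira 18, Jamal 18, Sam 0, Ben 10, Grace 17. Sam eliminated.
Round 2: Kira 18, Jamal 18, Ben 10, Grace 17. Ben eliminated.
Round 3: Kira 18, Jamal 28, Grace 17. Grace eliminated.
Round 4: Kira 18, Jamal 45. Jamal has a majority (≥32).

Jamal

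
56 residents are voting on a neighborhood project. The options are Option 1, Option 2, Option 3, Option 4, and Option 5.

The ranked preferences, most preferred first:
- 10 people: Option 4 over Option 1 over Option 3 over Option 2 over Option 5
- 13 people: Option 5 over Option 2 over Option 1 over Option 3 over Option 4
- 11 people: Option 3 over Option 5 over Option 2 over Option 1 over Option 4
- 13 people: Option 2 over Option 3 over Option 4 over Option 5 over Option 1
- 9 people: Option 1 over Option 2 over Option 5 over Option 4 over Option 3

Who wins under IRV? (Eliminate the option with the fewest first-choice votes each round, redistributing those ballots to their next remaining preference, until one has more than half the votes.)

Option 2

Round 1: Option 1 9, Option 2 13, Option 3 11, Option 4 10, Option 5 13. Option 1 eliminated.
Round 2: Option 2 22, Option 3 11, Option 4 10, Option 5 13. Option 4 eliminated.
Round 3: Option 2 22, Option 3 21, Option 5 13. Option 5 eliminated.
Round 4: Option 2 35, Option 3 21. Option 2 has a majority (≥29).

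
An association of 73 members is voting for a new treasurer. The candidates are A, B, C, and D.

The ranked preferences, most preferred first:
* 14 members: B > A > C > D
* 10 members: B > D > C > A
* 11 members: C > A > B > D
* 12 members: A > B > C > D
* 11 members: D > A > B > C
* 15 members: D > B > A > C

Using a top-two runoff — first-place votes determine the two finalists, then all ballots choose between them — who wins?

Round 1 first-place votes: A 12, B 24, C 11, D 26. D and B advance.
Runoff: D is ranked above B on 26 ballots, B above D on 47.

B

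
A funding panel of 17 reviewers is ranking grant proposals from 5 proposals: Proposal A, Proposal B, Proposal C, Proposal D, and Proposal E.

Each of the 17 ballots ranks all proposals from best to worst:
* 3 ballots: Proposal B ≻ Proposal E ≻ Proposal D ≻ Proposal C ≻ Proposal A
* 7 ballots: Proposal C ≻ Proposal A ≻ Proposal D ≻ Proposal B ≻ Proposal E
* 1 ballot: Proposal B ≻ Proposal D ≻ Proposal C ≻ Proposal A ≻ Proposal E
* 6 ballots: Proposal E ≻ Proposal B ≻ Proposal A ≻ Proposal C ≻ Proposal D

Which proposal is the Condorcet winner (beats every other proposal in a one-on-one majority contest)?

Proposal B vs Proposal A: 10–7
Proposal B vs Proposal C: 10–7
Proposal B vs Proposal D: 10–7
Proposal B vs Proposal E: 11–6
Proposal B beats every other proposal.

Proposal B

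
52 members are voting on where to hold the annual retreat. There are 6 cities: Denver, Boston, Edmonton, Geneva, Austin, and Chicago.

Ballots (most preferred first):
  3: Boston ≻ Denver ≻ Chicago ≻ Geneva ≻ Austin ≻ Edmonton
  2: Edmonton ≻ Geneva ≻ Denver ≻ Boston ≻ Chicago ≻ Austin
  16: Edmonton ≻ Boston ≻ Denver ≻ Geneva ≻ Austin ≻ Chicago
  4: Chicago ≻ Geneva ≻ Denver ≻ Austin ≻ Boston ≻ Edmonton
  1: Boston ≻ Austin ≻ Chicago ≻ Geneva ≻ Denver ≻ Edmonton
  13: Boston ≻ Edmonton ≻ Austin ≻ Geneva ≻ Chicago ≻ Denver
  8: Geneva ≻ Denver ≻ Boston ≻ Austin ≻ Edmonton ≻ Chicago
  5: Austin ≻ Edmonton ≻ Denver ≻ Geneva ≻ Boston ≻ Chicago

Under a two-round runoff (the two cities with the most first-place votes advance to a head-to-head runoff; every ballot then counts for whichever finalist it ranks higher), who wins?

Round 1 first-place votes: Denver 0, Boston 17, Edmonton 18, Geneva 8, Austin 5, Chicago 4. Edmonton and Boston advance.
Runoff: Edmonton is ranked above Boston on 23 ballots, Boston above Edmonton on 29.

Boston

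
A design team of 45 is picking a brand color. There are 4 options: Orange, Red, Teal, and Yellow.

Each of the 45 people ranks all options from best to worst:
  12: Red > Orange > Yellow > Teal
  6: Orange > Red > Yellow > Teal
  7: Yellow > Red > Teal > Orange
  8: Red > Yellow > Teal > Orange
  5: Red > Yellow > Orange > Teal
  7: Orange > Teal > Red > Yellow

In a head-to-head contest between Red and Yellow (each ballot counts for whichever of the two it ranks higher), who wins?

Red is ranked above Yellow on 38 ballots; Yellow above Red on 7.

Red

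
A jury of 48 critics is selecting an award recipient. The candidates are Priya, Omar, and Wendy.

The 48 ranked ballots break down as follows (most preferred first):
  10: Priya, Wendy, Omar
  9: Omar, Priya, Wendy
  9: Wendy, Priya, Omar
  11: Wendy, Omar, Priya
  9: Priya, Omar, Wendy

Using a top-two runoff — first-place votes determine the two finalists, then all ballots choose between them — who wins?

Round 1 first-place votes: Priya 19, Omar 9, Wendy 20. Wendy and Priya advance.
Runoff: Wendy is ranked above Priya on 20 ballots, Priya above Wendy on 28.

Priya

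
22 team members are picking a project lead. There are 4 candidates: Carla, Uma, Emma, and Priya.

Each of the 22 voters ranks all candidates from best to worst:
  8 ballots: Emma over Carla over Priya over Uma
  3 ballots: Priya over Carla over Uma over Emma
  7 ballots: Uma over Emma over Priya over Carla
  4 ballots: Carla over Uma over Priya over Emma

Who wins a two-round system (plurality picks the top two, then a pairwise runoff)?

Uma

Round 1 first-place votes: Carla 4, Uma 7, Emma 8, Priya 3. Emma and Uma advance.
Runoff: Emma is ranked above Uma on 8 ballots, Uma above Emma on 14.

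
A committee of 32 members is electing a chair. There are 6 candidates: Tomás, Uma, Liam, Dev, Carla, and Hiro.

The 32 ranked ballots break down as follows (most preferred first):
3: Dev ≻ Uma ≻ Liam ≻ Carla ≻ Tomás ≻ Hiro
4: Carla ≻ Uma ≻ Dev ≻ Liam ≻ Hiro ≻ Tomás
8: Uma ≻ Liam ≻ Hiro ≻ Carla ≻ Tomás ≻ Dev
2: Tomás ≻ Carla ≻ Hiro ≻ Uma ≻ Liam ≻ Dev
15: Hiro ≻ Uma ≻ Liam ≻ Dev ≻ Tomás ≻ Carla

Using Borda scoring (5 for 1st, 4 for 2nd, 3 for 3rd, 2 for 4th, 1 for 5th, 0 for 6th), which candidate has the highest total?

Tomás: 3×1 + 4×0 + 8×1 + 2×5 + 15×1 = 36
Uma: 3×4 + 4×4 + 8×5 + 2×2 + 15×4 = 132
Liam: 3×3 + 4×2 + 8×4 + 2×1 + 15×3 = 96
Dev: 3×5 + 4×3 + 8×0 + 2×0 + 15×2 = 57
Carla: 3×2 + 4×5 + 8×2 + 2×4 + 15×0 = 50
Hiro: 3×0 + 4×1 + 8×3 + 2×3 + 15×5 = 109

Uma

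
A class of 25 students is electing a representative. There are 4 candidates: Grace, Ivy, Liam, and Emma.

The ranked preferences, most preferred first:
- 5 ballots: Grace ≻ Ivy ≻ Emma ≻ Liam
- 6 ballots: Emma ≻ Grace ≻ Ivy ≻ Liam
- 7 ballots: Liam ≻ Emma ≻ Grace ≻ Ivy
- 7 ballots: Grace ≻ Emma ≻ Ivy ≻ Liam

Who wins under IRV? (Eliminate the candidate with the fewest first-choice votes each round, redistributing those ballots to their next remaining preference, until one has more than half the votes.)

Grace

Round 1: Grace 12, Ivy 0, Liam 7, Emma 6. Ivy eliminated.
Round 2: Grace 12, Liam 7, Emma 6. Emma eliminated.
Round 3: Grace 18, Liam 7. Grace has a majority (≥13).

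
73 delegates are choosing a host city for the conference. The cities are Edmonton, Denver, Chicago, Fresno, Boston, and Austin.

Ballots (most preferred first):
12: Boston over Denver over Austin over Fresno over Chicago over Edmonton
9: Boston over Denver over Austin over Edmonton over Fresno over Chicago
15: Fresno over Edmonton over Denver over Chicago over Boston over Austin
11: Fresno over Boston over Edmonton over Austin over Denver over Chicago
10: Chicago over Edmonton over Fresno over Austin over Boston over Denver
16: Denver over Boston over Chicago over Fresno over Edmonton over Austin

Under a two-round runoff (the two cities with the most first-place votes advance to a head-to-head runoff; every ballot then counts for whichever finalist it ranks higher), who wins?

Boston

Round 1 first-place votes: Edmonton 0, Denver 16, Chicago 10, Fresno 26, Boston 21, Austin 0. Fresno and Boston advance.
Runoff: Fresno is ranked above Boston on 36 ballots, Boston above Fresno on 37.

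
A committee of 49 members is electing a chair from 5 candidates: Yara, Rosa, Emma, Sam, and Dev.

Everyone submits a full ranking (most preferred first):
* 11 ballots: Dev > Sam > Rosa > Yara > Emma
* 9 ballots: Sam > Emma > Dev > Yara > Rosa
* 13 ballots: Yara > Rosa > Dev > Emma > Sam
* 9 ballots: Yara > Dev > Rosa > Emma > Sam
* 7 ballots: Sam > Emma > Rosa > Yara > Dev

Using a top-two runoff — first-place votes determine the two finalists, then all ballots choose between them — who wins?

Sam

Round 1 first-place votes: Yara 22, Rosa 0, Emma 0, Sam 16, Dev 11. Yara and Sam advance.
Runoff: Yara is ranked above Sam on 22 ballots, Sam above Yara on 27.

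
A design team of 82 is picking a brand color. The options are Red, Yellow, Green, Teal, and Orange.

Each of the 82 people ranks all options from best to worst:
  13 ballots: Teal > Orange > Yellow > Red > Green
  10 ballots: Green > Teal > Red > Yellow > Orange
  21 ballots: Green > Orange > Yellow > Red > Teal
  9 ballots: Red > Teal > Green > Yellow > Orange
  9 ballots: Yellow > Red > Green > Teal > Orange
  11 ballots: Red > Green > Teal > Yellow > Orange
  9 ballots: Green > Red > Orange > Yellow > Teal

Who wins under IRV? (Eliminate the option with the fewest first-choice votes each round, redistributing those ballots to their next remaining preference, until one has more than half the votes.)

Round 1: Red 20, Yellow 9, Green 40, Teal 13, Orange 0. Orange eliminated.
Round 2: Red 20, Yellow 9, Green 40, Teal 13. Yellow eliminated.
Round 3: Red 29, Green 40, Teal 13. Teal eliminated.
Round 4: Red 42, Green 40. Red has a majority (≥42).

Red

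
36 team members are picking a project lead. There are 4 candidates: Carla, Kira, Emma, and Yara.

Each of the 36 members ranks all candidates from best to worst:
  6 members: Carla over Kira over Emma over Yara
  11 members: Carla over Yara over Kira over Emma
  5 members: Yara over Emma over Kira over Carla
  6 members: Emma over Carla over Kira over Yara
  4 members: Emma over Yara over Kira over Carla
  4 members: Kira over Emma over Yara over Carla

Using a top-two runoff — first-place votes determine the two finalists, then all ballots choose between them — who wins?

Emma

Round 1 first-place votes: Carla 17, Kira 4, Emma 10, Yara 5. Carla and Emma advance.
Runoff: Carla is ranked above Emma on 17 ballots, Emma above Carla on 19.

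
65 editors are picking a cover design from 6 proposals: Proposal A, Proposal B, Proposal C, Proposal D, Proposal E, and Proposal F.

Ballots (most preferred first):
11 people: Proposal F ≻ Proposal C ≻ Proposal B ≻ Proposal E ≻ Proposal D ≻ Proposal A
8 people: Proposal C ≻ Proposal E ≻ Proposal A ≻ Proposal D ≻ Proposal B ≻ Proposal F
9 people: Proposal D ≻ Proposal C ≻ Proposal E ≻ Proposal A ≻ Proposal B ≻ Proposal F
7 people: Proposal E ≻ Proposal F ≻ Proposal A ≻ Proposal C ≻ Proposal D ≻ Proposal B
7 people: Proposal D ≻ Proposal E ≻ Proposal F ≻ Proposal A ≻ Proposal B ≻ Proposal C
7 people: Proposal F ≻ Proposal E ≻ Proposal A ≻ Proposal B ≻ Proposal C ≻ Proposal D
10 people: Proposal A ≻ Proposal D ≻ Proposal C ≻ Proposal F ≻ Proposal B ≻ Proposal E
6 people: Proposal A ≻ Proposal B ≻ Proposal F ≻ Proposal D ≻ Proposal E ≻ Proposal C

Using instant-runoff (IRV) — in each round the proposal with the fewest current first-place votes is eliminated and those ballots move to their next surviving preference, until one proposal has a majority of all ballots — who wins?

Proposal A

Round 1: Proposal A 16, Proposal B 0, Proposal C 8, Proposal D 16, Proposal E 7, Proposal F 18. Proposal B eliminated.
Round 2: Proposal A 16, Proposal C 8, Proposal D 16, Proposal E 7, Proposal F 18. Proposal E eliminated.
Round 3: Proposal A 16, Proposal C 8, Proposal D 16, Proposal F 25. Proposal C eliminated.
Round 4: Proposal A 24, Proposal D 16, Proposal F 25. Proposal D eliminated.
Round 5: Proposal A 33, Proposal F 32. Proposal A has a majority (≥33).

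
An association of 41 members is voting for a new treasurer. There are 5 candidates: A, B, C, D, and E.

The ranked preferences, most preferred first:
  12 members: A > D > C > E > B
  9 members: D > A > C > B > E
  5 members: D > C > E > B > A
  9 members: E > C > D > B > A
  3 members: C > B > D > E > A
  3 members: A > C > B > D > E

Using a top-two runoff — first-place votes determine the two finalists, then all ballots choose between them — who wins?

Round 1 first-place votes: A 15, B 0, C 3, D 14, E 9. A and D advance.
Runoff: A is ranked above D on 15 ballots, D above A on 26.

D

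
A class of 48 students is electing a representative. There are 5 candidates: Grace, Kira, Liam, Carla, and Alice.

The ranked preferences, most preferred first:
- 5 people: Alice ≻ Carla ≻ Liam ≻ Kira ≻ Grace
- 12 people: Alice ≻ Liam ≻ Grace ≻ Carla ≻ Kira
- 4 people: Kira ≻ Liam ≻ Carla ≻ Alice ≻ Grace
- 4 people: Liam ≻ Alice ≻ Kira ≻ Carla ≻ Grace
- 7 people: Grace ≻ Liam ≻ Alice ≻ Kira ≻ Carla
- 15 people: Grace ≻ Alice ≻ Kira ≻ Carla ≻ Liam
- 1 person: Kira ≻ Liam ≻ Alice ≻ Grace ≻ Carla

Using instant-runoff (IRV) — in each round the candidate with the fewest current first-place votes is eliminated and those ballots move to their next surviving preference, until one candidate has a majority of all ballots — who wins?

Alice

Round 1: Grace 22, Kira 5, Liam 4, Carla 0, Alice 17. Carla eliminated.
Round 2: Grace 22, Kira 5, Liam 4, Alice 17. Liam eliminated.
Round 3: Grace 22, Kira 5, Alice 21. Kira eliminated.
Round 4: Grace 22, Alice 26. Alice has a majority (≥25).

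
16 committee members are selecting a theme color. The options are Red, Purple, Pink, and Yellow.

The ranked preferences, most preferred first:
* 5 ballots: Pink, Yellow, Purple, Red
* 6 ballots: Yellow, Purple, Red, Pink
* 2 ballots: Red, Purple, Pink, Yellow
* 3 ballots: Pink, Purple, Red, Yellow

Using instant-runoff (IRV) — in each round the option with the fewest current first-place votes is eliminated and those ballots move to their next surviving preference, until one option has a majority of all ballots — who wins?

Pink

Round 1: Red 2, Purple 0, Pink 8, Yellow 6. Purple eliminated.
Round 2: Red 2, Pink 8, Yellow 6. Red eliminated.
Round 3: Pink 10, Yellow 6. Pink has a majority (≥9).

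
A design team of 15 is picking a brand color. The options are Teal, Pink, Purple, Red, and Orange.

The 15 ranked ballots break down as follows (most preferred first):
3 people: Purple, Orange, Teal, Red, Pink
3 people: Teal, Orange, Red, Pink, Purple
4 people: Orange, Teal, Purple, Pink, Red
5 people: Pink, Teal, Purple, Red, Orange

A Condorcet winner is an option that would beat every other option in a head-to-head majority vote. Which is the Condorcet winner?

Teal vs Pink: 10–5
Teal vs Purple: 12–3
Teal vs Red: 15–0
Teal vs Orange: 8–7
Teal beats every other option.

Teal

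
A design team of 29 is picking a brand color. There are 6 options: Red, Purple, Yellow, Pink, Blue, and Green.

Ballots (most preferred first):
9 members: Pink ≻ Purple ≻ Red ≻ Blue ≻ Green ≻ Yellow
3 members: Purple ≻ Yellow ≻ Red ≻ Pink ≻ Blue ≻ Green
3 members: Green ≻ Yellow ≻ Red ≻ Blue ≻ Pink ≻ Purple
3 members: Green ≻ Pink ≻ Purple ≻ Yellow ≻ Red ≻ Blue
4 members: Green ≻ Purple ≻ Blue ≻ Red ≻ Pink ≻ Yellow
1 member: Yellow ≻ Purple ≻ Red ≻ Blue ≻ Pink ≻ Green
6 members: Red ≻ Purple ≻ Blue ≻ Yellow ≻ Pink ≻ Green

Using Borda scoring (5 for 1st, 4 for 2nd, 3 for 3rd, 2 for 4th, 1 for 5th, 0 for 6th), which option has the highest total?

Purple

Red: 9×3 + 3×3 + 3×3 + 3×1 + 4×2 + 1×3 + 6×5 = 89
Purple: 9×4 + 3×5 + 3×0 + 3×3 + 4×4 + 1×4 + 6×4 = 104
Yellow: 9×0 + 3×4 + 3×4 + 3×2 + 4×0 + 1×5 + 6×2 = 47
Pink: 9×5 + 3×2 + 3×1 + 3×4 + 4×1 + 1×1 + 6×1 = 77
Blue: 9×2 + 3×1 + 3×2 + 3×0 + 4×3 + 1×2 + 6×3 = 59
Green: 9×1 + 3×0 + 3×5 + 3×5 + 4×5 + 1×0 + 6×0 = 59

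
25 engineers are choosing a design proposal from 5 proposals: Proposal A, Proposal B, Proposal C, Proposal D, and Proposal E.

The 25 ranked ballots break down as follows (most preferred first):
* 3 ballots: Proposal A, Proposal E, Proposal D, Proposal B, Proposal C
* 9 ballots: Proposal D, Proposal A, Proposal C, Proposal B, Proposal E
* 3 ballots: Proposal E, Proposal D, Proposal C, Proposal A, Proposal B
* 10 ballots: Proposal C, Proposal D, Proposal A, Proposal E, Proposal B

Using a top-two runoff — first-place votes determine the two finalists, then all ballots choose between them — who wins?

Round 1 first-place votes: Proposal A 3, Proposal B 0, Proposal C 10, Proposal D 9, Proposal E 3. Proposal C and Proposal D advance.
Runoff: Proposal C is ranked above Proposal D on 10 ballots, Proposal D above Proposal C on 15.

Proposal D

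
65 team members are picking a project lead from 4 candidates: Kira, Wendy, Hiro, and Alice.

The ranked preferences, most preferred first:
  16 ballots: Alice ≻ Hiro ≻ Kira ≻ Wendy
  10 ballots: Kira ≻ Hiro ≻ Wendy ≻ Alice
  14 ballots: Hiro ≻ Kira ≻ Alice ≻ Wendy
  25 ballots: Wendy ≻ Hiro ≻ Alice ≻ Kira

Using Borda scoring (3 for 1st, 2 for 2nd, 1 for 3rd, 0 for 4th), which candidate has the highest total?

Kira: 16×1 + 10×3 + 14×2 + 25×0 = 74
Wendy: 16×0 + 10×1 + 14×0 + 25×3 = 85
Hiro: 16×2 + 10×2 + 14×3 + 25×2 = 144
Alice: 16×3 + 10×0 + 14×1 + 25×1 = 87

Hiro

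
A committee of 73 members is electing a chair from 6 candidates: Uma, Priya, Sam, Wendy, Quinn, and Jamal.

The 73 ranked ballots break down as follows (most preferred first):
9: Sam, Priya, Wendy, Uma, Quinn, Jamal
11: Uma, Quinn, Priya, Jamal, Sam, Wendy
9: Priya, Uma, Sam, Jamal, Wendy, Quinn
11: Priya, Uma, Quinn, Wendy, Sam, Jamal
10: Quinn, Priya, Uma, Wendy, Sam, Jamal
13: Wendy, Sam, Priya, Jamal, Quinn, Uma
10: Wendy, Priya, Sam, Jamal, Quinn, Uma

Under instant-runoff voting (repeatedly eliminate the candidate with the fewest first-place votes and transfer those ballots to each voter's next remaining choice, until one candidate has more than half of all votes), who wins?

Priya

Round 1: Uma 11, Priya 20, Sam 9, Wendy 23, Quinn 10, Jamal 0. Jamal eliminated.
Round 2: Uma 11, Priya 20, Sam 9, Wendy 23, Quinn 10. Sam eliminated.
Round 3: Uma 11, Priya 29, Wendy 23, Quinn 10. Quinn eliminated.
Round 4: Uma 11, Priya 39, Wendy 23. Priya has a majority (≥37).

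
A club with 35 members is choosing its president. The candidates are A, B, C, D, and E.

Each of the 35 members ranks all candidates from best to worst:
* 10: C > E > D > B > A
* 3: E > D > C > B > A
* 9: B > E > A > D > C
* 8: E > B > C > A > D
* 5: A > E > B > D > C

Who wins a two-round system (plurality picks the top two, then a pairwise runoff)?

Round 1 first-place votes: A 5, B 9, C 10, D 0, E 11. E and C advance.
Runoff: E is ranked above C on 25 ballots, C above E on 10.

E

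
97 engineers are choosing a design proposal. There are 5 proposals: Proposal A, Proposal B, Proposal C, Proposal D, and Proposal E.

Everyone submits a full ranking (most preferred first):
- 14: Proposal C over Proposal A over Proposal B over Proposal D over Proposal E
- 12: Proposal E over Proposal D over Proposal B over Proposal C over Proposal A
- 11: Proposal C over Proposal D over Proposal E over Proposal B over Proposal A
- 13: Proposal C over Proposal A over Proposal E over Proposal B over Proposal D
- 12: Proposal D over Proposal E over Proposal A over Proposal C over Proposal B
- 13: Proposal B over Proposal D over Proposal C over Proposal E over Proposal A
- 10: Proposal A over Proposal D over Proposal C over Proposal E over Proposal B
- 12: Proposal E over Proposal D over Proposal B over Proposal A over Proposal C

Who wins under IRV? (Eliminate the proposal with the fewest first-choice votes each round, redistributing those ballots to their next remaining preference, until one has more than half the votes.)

Round 1: Proposal A 10, Proposal B 13, Proposal C 38, Proposal D 12, Proposal E 24. Proposal A eliminated.
Round 2: Proposal B 13, Proposal C 38, Proposal D 22, Proposal E 24. Proposal B eliminated.
Round 3: Proposal C 38, Proposal D 35, Proposal E 24. Proposal E eliminated.
Round 4: Proposal C 38, Proposal D 59. Proposal D has a majority (≥49).

Proposal D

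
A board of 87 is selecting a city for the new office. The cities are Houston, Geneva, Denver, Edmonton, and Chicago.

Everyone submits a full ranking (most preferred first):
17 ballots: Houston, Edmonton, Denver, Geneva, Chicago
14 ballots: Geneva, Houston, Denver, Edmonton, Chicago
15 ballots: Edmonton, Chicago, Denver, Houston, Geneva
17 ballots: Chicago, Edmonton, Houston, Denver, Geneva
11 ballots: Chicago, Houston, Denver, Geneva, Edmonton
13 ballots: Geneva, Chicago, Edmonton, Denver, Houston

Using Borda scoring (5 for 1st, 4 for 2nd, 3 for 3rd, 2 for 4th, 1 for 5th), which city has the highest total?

Houston: 17×5 + 14×4 + 15×2 + 17×3 + 11×4 + 13×1 = 279
Geneva: 17×2 + 14×5 + 15×1 + 17×1 + 11×2 + 13×5 = 223
Denver: 17×3 + 14×3 + 15×3 + 17×2 + 11×3 + 13×2 = 231
Edmonton: 17×4 + 14×2 + 15×5 + 17×4 + 11×1 + 13×3 = 289
Chicago: 17×1 + 14×1 + 15×4 + 17×5 + 11×5 + 13×4 = 283

Edmonton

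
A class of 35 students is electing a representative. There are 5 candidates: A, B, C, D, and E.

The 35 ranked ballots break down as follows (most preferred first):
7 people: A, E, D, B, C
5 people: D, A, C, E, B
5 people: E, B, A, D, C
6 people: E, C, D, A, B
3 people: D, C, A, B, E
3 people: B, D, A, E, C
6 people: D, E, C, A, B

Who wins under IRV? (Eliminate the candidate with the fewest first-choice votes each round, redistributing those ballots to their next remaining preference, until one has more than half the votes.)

Round 1: A 7, B 3, C 0, D 14, E 11. C eliminated.
Round 2: A 7, B 3, D 14, E 11. B eliminated.
Round 3: A 7, D 17, E 11. A eliminated.
Round 4: D 17, E 18. E has a majority (≥18).

E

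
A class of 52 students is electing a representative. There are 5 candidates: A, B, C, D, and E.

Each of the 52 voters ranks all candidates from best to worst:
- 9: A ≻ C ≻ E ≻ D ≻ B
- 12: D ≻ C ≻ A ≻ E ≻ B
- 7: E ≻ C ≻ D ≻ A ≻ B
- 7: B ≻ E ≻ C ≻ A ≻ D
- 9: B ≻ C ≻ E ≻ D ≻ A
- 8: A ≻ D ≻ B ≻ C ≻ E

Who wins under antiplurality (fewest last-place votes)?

Last-place votes: A 9, B 28, C 0, D 7, E 8.

C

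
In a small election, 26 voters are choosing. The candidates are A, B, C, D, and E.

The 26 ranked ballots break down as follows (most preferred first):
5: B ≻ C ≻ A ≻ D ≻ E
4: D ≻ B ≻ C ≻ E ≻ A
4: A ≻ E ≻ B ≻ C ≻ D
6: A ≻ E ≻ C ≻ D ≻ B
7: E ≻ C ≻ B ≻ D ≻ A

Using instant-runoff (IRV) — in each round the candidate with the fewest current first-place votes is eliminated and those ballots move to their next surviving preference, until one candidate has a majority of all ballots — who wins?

Round 1: A 10, B 5, C 0, D 4, E 7. C eliminated.
Round 2: A 10, B 5, D 4, E 7. D eliminated.
Round 3: A 10, B 9, E 7. E eliminated.
Round 4: A 10, B 16. B has a majority (≥14).

B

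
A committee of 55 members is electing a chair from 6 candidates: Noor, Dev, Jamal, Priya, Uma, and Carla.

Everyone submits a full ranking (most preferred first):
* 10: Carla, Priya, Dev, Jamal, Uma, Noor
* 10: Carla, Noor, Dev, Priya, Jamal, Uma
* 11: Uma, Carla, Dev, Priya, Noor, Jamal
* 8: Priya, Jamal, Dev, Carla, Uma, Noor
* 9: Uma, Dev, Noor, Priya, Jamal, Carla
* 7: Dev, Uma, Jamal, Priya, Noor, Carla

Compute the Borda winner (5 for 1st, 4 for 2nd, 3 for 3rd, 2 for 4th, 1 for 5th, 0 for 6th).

Dev

Noor: 10×0 + 10×4 + 11×1 + 8×0 + 9×3 + 7×1 = 85
Dev: 10×3 + 10×3 + 11×3 + 8×3 + 9×4 + 7×5 = 188
Jamal: 10×2 + 10×1 + 11×0 + 8×4 + 9×1 + 7×3 = 92
Priya: 10×4 + 10×2 + 11×2 + 8×5 + 9×2 + 7×2 = 154
Uma: 10×1 + 10×0 + 11×5 + 8×1 + 9×5 + 7×4 = 146
Carla: 10×5 + 10×5 + 11×4 + 8×2 + 9×0 + 7×0 = 160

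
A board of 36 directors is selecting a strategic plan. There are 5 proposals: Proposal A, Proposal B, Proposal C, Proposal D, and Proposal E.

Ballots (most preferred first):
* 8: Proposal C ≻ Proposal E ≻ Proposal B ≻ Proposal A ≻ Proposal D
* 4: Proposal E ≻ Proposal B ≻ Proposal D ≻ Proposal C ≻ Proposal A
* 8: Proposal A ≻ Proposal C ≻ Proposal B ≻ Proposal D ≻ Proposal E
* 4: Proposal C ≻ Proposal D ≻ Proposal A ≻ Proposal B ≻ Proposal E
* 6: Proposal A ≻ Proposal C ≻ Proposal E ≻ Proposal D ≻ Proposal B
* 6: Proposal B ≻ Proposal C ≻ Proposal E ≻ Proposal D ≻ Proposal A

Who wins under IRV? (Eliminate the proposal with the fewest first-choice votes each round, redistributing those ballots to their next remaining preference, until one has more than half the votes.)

Proposal C

Round 1: Proposal A 14, Proposal B 6, Proposal C 12, Proposal D 0, Proposal E 4. Proposal D eliminated.
Round 2: Proposal A 14, Proposal B 6, Proposal C 12, Proposal E 4. Proposal E eliminated.
Round 3: Proposal A 14, Proposal B 10, Proposal C 12. Proposal B eliminated.
Round 4: Proposal A 14, Proposal C 22. Proposal C has a majority (≥19).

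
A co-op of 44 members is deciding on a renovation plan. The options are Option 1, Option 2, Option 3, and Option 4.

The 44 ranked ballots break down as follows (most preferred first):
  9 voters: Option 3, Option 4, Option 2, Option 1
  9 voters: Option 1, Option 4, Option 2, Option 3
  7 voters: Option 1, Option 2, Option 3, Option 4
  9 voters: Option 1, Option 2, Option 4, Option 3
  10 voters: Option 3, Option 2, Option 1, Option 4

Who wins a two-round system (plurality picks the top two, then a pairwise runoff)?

Round 1 first-place votes: Option 1 25, Option 2 0, Option 3 19, Option 4 0. Option 1 and Option 3 advance.
Runoff: Option 1 is ranked above Option 3 on 25 ballots, Option 3 above Option 1 on 19.

Option 1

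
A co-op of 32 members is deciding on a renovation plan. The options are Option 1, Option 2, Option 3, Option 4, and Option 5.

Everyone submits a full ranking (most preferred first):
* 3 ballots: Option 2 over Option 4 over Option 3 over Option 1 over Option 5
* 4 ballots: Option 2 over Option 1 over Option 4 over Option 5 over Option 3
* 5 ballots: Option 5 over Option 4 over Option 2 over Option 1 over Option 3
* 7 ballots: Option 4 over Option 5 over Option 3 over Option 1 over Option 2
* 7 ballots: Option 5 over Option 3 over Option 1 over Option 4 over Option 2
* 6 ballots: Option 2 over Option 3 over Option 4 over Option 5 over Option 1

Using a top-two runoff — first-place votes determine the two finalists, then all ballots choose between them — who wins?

Option 5

Round 1 first-place votes: Option 1 0, Option 2 13, Option 3 0, Option 4 7, Option 5 12. Option 2 and Option 5 advance.
Runoff: Option 2 is ranked above Option 5 on 13 ballots, Option 5 above Option 2 on 19.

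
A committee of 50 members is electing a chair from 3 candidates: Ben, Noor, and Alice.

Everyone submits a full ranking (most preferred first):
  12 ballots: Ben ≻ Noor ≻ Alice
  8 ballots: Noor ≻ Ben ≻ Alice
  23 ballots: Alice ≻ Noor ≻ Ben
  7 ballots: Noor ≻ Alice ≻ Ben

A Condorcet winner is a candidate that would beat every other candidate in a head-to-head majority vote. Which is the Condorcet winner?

Noor vs Ben: 38–12
Noor vs Alice: 27–23
Noor beats every other candidate.

Noor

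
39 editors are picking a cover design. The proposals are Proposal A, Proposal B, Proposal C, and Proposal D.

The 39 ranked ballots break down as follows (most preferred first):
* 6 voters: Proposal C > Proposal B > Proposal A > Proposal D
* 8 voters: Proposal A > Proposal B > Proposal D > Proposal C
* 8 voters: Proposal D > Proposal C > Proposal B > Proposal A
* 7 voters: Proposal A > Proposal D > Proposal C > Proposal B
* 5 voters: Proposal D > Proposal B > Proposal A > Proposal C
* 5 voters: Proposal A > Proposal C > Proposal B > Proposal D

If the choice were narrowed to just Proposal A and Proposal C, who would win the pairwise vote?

Proposal A is ranked above Proposal C on 25 ballots; Proposal C above Proposal A on 14.

Proposal A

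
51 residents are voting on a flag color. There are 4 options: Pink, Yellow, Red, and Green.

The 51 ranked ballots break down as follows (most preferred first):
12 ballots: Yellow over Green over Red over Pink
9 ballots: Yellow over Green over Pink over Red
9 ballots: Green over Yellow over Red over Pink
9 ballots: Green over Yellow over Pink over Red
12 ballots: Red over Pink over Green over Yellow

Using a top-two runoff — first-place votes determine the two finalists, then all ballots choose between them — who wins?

Round 1 first-place votes: Pink 0, Yellow 21, Red 12, Green 18. Yellow and Green advance.
Runoff: Yellow is ranked above Green on 21 ballots, Green above Yellow on 30.

Green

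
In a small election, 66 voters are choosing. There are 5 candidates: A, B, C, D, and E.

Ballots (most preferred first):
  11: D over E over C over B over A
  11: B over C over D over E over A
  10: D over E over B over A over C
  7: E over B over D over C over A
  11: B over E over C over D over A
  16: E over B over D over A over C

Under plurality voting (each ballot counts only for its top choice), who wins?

E

First-place votes: A 0, B 22, C 0, D 21, E 23.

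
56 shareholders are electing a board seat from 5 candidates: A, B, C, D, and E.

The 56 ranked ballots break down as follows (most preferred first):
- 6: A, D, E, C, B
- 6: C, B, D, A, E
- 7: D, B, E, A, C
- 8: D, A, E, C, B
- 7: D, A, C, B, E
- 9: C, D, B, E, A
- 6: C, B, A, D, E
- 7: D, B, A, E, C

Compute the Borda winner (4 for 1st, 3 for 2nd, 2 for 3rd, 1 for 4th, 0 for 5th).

D

A: 6×4 + 6×1 + 7×1 + 8×3 + 7×3 + 9×0 + 6×2 + 7×2 = 108
B: 6×0 + 6×3 + 7×3 + 8×0 + 7×1 + 9×2 + 6×3 + 7×3 = 103
C: 6×1 + 6×4 + 7×0 + 8×1 + 7×2 + 9×4 + 6×4 + 7×0 = 112
D: 6×3 + 6×2 + 7×4 + 8×4 + 7×4 + 9×3 + 6×1 + 7×4 = 179
E: 6×2 + 6×0 + 7×2 + 8×2 + 7×0 + 9×1 + 6×0 + 7×1 = 58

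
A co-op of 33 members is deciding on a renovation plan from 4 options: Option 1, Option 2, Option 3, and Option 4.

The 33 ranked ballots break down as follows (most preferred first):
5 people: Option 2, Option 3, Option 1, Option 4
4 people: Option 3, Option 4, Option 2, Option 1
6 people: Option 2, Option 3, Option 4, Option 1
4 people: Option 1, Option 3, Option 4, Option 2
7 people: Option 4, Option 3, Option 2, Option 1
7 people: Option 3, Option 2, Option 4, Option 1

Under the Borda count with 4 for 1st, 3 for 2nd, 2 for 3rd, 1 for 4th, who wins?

Option 1: 5×2 + 4×1 + 6×1 + 4×4 + 7×1 + 7×1 = 50
Option 2: 5×4 + 4×2 + 6×4 + 4×1 + 7×2 + 7×3 = 91
Option 3: 5×3 + 4×4 + 6×3 + 4×3 + 7×3 + 7×4 = 110
Option 4: 5×1 + 4×3 + 6×2 + 4×2 + 7×4 + 7×2 = 79

Option 3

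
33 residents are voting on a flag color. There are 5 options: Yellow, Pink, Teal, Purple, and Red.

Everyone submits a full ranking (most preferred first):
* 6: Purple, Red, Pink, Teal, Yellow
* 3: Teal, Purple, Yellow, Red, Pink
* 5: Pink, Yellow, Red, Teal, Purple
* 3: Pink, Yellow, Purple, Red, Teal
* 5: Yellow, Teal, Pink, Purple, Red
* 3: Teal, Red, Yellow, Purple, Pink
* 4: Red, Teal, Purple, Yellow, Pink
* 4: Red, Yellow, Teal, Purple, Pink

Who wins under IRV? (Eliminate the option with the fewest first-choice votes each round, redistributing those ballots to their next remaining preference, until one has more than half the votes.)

Red

Round 1: Yellow 5, Pink 8, Teal 6, Purple 6, Red 8. Yellow eliminated.
Round 2: Pink 8, Teal 11, Purple 6, Red 8. Purple eliminated.
Round 3: Pink 8, Teal 11, Red 14. Pink eliminated.
Round 4: Teal 11, Red 22. Red has a majority (≥17).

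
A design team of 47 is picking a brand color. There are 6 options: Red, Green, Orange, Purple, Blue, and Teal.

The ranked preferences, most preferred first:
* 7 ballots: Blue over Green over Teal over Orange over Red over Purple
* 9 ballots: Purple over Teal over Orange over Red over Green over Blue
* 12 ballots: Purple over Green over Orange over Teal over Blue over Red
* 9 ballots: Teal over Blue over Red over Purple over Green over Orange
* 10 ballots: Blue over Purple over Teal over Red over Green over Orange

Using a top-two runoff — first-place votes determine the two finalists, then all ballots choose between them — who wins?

Round 1 first-place votes: Red 0, Green 0, Orange 0, Purple 21, Blue 17, Teal 9. Purple and Blue advance.
Runoff: Purple is ranked above Blue on 21 ballots, Blue above Purple on 26.

Blue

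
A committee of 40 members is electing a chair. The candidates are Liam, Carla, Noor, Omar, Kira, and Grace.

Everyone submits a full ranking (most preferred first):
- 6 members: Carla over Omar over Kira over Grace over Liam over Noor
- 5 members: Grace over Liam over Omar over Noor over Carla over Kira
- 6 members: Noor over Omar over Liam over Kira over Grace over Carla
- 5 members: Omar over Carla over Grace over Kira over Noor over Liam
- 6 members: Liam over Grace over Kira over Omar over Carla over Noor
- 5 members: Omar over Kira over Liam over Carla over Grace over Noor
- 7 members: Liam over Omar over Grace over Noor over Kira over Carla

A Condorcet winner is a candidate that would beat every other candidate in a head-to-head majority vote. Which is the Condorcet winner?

Omar vs Liam: 22–18
Omar vs Carla: 34–6
Omar vs Noor: 34–6
Omar vs Kira: 34–6
Omar vs Grace: 29–11
Omar beats every other candidate.

Omar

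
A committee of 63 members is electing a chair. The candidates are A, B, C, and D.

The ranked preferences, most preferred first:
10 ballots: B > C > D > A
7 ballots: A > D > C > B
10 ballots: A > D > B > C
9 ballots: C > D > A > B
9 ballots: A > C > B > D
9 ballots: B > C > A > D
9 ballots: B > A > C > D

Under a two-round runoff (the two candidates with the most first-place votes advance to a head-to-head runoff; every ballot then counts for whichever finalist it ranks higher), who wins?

A

Round 1 first-place votes: A 26, B 28, C 9, D 0. B and A advance.
Runoff: B is ranked above A on 28 ballots, A above B on 35.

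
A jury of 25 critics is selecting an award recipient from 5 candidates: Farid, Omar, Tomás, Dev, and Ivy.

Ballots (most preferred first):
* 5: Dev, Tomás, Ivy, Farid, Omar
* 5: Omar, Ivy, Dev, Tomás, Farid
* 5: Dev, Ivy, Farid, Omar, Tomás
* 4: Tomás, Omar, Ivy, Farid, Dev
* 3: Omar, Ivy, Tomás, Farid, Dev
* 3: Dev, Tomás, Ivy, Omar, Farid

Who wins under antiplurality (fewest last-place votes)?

Ivy

Last-place votes: Farid 8, Omar 5, Tomás 5, Dev 7, Ivy 0.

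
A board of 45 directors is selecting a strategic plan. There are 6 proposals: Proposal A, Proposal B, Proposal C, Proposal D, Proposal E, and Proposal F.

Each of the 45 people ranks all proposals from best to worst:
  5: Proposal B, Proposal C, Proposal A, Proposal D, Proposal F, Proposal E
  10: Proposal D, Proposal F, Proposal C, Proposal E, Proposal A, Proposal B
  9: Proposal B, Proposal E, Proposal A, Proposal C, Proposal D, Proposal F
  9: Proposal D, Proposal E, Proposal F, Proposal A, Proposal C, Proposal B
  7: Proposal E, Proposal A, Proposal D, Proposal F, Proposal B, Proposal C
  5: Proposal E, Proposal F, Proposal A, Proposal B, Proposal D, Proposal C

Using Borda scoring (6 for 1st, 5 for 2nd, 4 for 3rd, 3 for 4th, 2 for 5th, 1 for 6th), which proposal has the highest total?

Proposal A: 5×4 + 10×2 + 9×4 + 9×3 + 7×5 + 5×4 = 158
Proposal B: 5×6 + 10×1 + 9×6 + 9×1 + 7×2 + 5×3 = 132
Proposal C: 5×5 + 10×4 + 9×3 + 9×2 + 7×1 + 5×1 = 122
Proposal D: 5×3 + 10×6 + 9×2 + 9×6 + 7×4 + 5×2 = 185
Proposal E: 5×1 + 10×3 + 9×5 + 9×5 + 7×6 + 5×6 = 197
Proposal F: 5×2 + 10×5 + 9×1 + 9×4 + 7×3 + 5×5 = 151

Proposal E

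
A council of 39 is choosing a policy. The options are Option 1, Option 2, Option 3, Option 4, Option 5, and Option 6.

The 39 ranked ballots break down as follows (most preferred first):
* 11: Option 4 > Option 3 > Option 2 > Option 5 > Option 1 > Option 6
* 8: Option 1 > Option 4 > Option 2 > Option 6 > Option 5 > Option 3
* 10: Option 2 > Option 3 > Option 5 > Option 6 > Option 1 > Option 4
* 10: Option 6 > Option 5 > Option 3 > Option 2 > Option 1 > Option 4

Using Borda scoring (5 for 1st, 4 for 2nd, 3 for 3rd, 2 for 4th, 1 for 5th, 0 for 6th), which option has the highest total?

Option 2

Option 1: 11×1 + 8×5 + 10×1 + 10×1 = 71
Option 2: 11×3 + 8×3 + 10×5 + 10×2 = 127
Option 3: 11×4 + 8×0 + 10×4 + 10×3 = 114
Option 4: 11×5 + 8×4 + 10×0 + 10×0 = 87
Option 5: 11×2 + 8×1 + 10×3 + 10×4 = 100
Option 6: 11×0 + 8×2 + 10×2 + 10×5 = 86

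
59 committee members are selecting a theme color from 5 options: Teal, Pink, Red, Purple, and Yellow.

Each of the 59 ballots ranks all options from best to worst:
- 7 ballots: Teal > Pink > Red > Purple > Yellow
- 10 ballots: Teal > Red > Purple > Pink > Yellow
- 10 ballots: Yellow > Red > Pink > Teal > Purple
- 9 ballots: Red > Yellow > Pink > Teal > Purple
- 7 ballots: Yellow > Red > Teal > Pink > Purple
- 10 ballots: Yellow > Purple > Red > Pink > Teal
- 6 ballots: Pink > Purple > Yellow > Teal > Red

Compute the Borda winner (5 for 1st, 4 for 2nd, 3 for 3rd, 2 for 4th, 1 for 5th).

Teal: 7×5 + 10×5 + 10×2 + 9×2 + 7×3 + 10×1 + 6×2 = 166
Pink: 7×4 + 10×2 + 10×3 + 9×3 + 7×2 + 10×2 + 6×5 = 169
Red: 7×3 + 10×4 + 10×4 + 9×5 + 7×4 + 10×3 + 6×1 = 210
Purple: 7×2 + 10×3 + 10×1 + 9×1 + 7×1 + 10×4 + 6×4 = 134
Yellow: 7×1 + 10×1 + 10×5 + 9×4 + 7×5 + 10×5 + 6×3 = 206

Red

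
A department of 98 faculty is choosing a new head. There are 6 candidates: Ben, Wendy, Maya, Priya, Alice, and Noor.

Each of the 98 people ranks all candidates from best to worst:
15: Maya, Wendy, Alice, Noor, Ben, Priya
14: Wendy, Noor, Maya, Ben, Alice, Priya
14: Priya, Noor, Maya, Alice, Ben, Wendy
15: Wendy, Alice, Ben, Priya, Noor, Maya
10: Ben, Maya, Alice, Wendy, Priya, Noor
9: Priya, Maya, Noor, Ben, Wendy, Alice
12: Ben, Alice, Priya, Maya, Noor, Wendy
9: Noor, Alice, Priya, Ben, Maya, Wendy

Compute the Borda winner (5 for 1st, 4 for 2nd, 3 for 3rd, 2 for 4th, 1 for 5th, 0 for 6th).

Ben: 15×1 + 14×2 + 14×1 + 15×3 + 10×5 + 9×2 + 12×5 + 9×2 = 248
Wendy: 15×4 + 14×5 + 14×0 + 15×5 + 10×2 + 9×1 + 12×0 + 9×0 = 234
Maya: 15×5 + 14×3 + 14×3 + 15×0 + 10×4 + 9×4 + 12×2 + 9×1 = 268
Priya: 15×0 + 14×0 + 14×5 + 15×2 + 10×1 + 9×5 + 12×3 + 9×3 = 218
Alice: 15×3 + 14×1 + 14×2 + 15×4 + 10×3 + 9×0 + 12×4 + 9×4 = 261
Noor: 15×2 + 14×4 + 14×4 + 15×1 + 10×0 + 9×3 + 12×1 + 9×5 = 241

Maya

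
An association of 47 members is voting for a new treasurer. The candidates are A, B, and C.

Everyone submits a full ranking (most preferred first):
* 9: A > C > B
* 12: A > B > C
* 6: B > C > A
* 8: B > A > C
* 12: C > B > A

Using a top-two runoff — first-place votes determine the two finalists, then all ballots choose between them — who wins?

B

Round 1 first-place votes: A 21, B 14, C 12. A and B advance.
Runoff: A is ranked above B on 21 ballots, B above A on 26.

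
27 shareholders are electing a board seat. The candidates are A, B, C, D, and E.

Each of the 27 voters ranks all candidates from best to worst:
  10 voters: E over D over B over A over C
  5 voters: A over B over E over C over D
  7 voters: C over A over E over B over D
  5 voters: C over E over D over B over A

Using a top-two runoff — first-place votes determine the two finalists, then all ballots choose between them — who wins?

E

Round 1 first-place votes: A 5, B 0, C 12, D 0, E 10. C and E advance.
Runoff: C is ranked above E on 12 ballots, E above C on 15.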